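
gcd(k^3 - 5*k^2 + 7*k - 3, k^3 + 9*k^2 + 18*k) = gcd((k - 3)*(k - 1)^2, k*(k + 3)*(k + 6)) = 1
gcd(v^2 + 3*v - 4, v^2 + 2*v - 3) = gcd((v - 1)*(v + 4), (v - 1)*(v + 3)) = v - 1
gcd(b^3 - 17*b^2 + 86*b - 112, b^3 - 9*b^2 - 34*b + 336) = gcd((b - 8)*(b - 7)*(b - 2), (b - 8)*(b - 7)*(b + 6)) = b^2 - 15*b + 56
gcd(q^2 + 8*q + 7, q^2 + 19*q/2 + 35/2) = q + 7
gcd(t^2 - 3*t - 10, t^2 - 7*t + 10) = t - 5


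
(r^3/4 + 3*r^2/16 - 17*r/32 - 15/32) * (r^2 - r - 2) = r^5/4 - r^4/16 - 39*r^3/32 - 5*r^2/16 + 49*r/32 + 15/16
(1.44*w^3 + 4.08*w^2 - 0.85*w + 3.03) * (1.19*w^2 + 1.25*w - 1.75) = 1.7136*w^5 + 6.6552*w^4 + 1.5685*w^3 - 4.5968*w^2 + 5.275*w - 5.3025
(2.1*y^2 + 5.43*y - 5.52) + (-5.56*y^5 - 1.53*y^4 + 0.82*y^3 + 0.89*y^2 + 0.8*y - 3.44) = -5.56*y^5 - 1.53*y^4 + 0.82*y^3 + 2.99*y^2 + 6.23*y - 8.96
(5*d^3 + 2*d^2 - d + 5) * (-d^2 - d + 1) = -5*d^5 - 7*d^4 + 4*d^3 - 2*d^2 - 6*d + 5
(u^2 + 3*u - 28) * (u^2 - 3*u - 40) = u^4 - 77*u^2 - 36*u + 1120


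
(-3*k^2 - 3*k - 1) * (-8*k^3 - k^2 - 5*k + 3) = 24*k^5 + 27*k^4 + 26*k^3 + 7*k^2 - 4*k - 3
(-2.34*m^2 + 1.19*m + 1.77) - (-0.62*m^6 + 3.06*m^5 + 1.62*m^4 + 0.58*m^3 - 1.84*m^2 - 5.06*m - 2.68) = 0.62*m^6 - 3.06*m^5 - 1.62*m^4 - 0.58*m^3 - 0.5*m^2 + 6.25*m + 4.45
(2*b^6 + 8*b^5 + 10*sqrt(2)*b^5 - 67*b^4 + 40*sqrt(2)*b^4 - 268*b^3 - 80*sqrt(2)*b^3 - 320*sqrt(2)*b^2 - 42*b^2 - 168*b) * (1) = 2*b^6 + 8*b^5 + 10*sqrt(2)*b^5 - 67*b^4 + 40*sqrt(2)*b^4 - 268*b^3 - 80*sqrt(2)*b^3 - 320*sqrt(2)*b^2 - 42*b^2 - 168*b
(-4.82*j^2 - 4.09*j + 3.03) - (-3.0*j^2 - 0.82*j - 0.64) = -1.82*j^2 - 3.27*j + 3.67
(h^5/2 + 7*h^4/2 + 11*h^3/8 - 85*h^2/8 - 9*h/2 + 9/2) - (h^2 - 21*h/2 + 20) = h^5/2 + 7*h^4/2 + 11*h^3/8 - 93*h^2/8 + 6*h - 31/2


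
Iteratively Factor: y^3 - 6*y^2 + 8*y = (y - 2)*(y^2 - 4*y) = (y - 4)*(y - 2)*(y)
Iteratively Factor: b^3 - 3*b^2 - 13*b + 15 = (b - 5)*(b^2 + 2*b - 3) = (b - 5)*(b - 1)*(b + 3)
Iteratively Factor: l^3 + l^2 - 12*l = (l + 4)*(l^2 - 3*l) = l*(l + 4)*(l - 3)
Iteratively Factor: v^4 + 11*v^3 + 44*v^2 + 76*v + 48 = (v + 3)*(v^3 + 8*v^2 + 20*v + 16) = (v + 2)*(v + 3)*(v^2 + 6*v + 8) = (v + 2)^2*(v + 3)*(v + 4)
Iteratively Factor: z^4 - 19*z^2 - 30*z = (z + 2)*(z^3 - 2*z^2 - 15*z) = z*(z + 2)*(z^2 - 2*z - 15) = z*(z + 2)*(z + 3)*(z - 5)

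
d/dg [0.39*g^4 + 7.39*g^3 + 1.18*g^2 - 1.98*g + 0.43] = 1.56*g^3 + 22.17*g^2 + 2.36*g - 1.98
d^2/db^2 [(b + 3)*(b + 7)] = 2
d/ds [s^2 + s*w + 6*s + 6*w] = 2*s + w + 6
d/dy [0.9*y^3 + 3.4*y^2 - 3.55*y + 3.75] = 2.7*y^2 + 6.8*y - 3.55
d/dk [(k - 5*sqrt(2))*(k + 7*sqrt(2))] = 2*k + 2*sqrt(2)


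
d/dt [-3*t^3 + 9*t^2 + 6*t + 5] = -9*t^2 + 18*t + 6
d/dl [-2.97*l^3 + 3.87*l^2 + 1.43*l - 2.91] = -8.91*l^2 + 7.74*l + 1.43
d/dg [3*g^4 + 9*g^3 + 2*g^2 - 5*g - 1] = 12*g^3 + 27*g^2 + 4*g - 5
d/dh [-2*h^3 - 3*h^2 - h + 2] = -6*h^2 - 6*h - 1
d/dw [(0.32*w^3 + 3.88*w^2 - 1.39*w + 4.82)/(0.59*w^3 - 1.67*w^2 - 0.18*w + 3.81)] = (-1.11022302462516e-16*w^5 - 2.8236*w^4 + 1.525*w^3 - 7.8935*w^2 + 45.6644*w - 4.4283)/(0.3481*w^6 - 1.9706*w^5 + 2.5765*w^4 + 5.097*w^3 - 12.693*w^2 - 1.3716*w + 14.5161)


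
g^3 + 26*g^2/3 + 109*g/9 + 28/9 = (g + 1/3)*(g + 4/3)*(g + 7)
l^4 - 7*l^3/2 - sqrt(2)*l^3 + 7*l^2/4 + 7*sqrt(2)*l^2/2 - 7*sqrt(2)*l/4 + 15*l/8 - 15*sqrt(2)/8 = (l - 5/2)*(l - 3/2)*(l + 1/2)*(l - sqrt(2))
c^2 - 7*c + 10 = (c - 5)*(c - 2)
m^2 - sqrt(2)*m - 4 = (m - 2*sqrt(2))*(m + sqrt(2))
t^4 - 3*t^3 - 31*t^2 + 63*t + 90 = (t - 6)*(t - 3)*(t + 1)*(t + 5)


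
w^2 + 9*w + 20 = (w + 4)*(w + 5)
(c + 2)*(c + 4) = c^2 + 6*c + 8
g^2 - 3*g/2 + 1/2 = (g - 1)*(g - 1/2)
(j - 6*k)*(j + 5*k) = j^2 - j*k - 30*k^2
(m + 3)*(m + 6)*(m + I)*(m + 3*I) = m^4 + 9*m^3 + 4*I*m^3 + 15*m^2 + 36*I*m^2 - 27*m + 72*I*m - 54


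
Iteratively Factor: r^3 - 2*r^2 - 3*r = (r + 1)*(r^2 - 3*r) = r*(r + 1)*(r - 3)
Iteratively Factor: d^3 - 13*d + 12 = (d - 3)*(d^2 + 3*d - 4) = (d - 3)*(d - 1)*(d + 4)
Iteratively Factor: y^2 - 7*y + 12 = (y - 3)*(y - 4)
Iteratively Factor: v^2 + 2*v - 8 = (v + 4)*(v - 2)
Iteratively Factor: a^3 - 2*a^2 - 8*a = (a)*(a^2 - 2*a - 8) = a*(a - 4)*(a + 2)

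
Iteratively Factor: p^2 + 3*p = (p)*(p + 3)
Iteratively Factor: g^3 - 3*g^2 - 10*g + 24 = (g + 3)*(g^2 - 6*g + 8) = (g - 2)*(g + 3)*(g - 4)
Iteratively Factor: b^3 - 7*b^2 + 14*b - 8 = (b - 2)*(b^2 - 5*b + 4) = (b - 2)*(b - 1)*(b - 4)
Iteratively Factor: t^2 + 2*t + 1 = (t + 1)*(t + 1)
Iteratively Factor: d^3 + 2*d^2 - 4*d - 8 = (d - 2)*(d^2 + 4*d + 4) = (d - 2)*(d + 2)*(d + 2)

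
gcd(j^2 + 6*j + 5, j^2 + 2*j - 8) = 1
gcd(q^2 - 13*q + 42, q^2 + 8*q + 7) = 1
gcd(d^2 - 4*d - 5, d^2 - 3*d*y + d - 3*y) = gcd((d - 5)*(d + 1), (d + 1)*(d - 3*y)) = d + 1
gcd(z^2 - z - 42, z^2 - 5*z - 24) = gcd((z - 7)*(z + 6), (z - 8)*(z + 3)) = 1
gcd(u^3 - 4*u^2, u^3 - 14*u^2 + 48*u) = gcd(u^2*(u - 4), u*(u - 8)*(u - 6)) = u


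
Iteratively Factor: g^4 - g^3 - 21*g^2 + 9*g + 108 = (g - 3)*(g^3 + 2*g^2 - 15*g - 36) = (g - 3)*(g + 3)*(g^2 - g - 12) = (g - 3)*(g + 3)^2*(g - 4)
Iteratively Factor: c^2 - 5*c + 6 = (c - 3)*(c - 2)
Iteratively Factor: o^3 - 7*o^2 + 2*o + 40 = (o - 4)*(o^2 - 3*o - 10) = (o - 5)*(o - 4)*(o + 2)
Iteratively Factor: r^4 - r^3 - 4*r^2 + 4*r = (r)*(r^3 - r^2 - 4*r + 4) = r*(r - 1)*(r^2 - 4) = r*(r - 1)*(r + 2)*(r - 2)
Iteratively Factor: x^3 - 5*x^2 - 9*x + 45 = (x + 3)*(x^2 - 8*x + 15) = (x - 5)*(x + 3)*(x - 3)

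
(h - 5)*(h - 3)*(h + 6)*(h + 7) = h^4 + 5*h^3 - 47*h^2 - 141*h + 630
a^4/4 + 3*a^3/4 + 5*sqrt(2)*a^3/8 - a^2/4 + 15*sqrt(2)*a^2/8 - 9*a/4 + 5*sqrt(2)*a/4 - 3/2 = (a/2 + 1/2)*(a/2 + 1)*(a - sqrt(2)/2)*(a + 3*sqrt(2))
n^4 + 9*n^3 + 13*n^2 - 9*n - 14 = (n - 1)*(n + 1)*(n + 2)*(n + 7)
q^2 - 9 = (q - 3)*(q + 3)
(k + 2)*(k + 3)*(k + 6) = k^3 + 11*k^2 + 36*k + 36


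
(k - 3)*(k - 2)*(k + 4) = k^3 - k^2 - 14*k + 24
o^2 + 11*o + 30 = (o + 5)*(o + 6)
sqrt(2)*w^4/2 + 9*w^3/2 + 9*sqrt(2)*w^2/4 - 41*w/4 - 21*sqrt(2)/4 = (w - sqrt(2))*(w + 3*sqrt(2)/2)*(w + 7*sqrt(2)/2)*(sqrt(2)*w/2 + 1/2)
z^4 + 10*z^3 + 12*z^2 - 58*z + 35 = (z - 1)^2*(z + 5)*(z + 7)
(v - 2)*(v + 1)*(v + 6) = v^3 + 5*v^2 - 8*v - 12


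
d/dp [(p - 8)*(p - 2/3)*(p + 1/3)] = 3*p^2 - 50*p/3 + 22/9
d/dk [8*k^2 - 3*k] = 16*k - 3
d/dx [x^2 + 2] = 2*x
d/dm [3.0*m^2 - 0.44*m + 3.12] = 6.0*m - 0.44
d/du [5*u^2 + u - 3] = 10*u + 1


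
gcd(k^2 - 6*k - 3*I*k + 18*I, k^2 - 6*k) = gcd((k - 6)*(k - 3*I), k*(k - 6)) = k - 6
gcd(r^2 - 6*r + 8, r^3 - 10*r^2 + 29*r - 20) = r - 4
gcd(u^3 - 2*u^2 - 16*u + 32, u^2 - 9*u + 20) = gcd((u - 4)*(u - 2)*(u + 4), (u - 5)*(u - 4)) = u - 4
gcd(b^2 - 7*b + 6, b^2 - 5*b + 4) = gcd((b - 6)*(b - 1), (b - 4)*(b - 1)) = b - 1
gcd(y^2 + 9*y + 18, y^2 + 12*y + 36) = y + 6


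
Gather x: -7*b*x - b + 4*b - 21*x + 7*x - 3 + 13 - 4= 3*b + x*(-7*b - 14) + 6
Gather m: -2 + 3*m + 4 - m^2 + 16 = -m^2 + 3*m + 18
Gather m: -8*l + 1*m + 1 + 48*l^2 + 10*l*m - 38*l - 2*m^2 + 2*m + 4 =48*l^2 - 46*l - 2*m^2 + m*(10*l + 3) + 5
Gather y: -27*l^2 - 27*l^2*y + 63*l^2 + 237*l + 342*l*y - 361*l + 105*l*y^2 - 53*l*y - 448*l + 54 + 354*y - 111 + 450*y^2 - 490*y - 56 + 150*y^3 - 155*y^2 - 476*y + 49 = 36*l^2 - 572*l + 150*y^3 + y^2*(105*l + 295) + y*(-27*l^2 + 289*l - 612) - 64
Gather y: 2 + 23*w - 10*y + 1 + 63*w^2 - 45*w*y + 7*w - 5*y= 63*w^2 + 30*w + y*(-45*w - 15) + 3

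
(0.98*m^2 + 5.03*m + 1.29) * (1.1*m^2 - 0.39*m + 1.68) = 1.078*m^4 + 5.1508*m^3 + 1.1037*m^2 + 7.9473*m + 2.1672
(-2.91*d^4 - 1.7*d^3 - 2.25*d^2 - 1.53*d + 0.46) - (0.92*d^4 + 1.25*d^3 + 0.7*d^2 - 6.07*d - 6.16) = -3.83*d^4 - 2.95*d^3 - 2.95*d^2 + 4.54*d + 6.62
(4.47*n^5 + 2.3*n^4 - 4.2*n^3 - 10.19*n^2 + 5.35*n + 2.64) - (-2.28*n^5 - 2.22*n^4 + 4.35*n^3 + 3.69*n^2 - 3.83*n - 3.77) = 6.75*n^5 + 4.52*n^4 - 8.55*n^3 - 13.88*n^2 + 9.18*n + 6.41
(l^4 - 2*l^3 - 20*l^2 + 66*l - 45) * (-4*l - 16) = -4*l^5 - 8*l^4 + 112*l^3 + 56*l^2 - 876*l + 720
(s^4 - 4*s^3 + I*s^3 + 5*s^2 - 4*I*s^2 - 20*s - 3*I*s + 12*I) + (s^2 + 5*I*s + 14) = s^4 - 4*s^3 + I*s^3 + 6*s^2 - 4*I*s^2 - 20*s + 2*I*s + 14 + 12*I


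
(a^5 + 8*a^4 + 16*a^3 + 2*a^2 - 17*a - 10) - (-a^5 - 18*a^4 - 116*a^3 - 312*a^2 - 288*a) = 2*a^5 + 26*a^4 + 132*a^3 + 314*a^2 + 271*a - 10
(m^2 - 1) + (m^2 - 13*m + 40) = 2*m^2 - 13*m + 39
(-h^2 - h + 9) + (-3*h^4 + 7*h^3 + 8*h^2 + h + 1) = -3*h^4 + 7*h^3 + 7*h^2 + 10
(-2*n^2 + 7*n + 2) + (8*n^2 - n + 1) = 6*n^2 + 6*n + 3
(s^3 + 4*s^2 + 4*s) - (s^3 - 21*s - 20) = 4*s^2 + 25*s + 20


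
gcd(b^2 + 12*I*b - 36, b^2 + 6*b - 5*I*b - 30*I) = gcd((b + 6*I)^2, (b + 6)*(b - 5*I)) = 1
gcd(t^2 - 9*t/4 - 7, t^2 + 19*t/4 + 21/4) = t + 7/4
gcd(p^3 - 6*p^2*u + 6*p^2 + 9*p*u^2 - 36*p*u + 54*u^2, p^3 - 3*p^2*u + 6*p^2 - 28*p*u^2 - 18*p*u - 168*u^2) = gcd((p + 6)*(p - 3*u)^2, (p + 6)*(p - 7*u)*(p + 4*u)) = p + 6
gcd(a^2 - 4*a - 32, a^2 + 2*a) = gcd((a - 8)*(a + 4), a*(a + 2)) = 1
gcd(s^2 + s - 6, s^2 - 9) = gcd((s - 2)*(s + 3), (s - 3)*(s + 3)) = s + 3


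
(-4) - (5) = -9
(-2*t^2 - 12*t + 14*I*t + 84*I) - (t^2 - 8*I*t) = -3*t^2 - 12*t + 22*I*t + 84*I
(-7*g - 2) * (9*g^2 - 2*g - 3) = -63*g^3 - 4*g^2 + 25*g + 6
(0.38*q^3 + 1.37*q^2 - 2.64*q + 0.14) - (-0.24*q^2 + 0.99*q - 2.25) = 0.38*q^3 + 1.61*q^2 - 3.63*q + 2.39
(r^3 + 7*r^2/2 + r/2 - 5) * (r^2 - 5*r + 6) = r^5 - 3*r^4/2 - 11*r^3 + 27*r^2/2 + 28*r - 30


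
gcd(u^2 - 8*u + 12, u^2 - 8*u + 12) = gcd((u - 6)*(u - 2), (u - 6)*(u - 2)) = u^2 - 8*u + 12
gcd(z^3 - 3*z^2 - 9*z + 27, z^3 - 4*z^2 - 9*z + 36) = z^2 - 9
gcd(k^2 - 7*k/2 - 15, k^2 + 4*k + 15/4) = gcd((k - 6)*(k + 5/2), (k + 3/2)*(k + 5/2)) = k + 5/2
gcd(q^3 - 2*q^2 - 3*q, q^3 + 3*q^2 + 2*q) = q^2 + q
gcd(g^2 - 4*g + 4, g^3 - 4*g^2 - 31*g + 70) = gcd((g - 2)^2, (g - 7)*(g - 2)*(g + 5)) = g - 2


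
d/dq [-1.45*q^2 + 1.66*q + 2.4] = 1.66 - 2.9*q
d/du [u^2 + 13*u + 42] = 2*u + 13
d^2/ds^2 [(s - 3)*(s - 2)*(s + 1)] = 6*s - 8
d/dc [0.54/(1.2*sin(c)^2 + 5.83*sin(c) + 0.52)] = -(1.296*sin(c) + 3.1482)*cos(c)/(1.2*sin(c)^2 + 5.83*sin(c) + 0.52)^2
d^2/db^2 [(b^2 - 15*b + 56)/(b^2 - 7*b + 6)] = 4*(-4*b^3 + 75*b^2 - 453*b + 907)/(b^6 - 21*b^5 + 165*b^4 - 595*b^3 + 990*b^2 - 756*b + 216)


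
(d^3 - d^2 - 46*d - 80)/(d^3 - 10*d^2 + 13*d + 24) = (d^2 + 7*d + 10)/(d^2 - 2*d - 3)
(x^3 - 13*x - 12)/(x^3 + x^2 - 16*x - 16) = (x + 3)/(x + 4)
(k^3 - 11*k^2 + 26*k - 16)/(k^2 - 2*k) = k - 9 + 8/k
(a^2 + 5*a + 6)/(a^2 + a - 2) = (a + 3)/(a - 1)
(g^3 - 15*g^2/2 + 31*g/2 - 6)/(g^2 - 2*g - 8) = (2*g^2 - 7*g + 3)/(2*(g + 2))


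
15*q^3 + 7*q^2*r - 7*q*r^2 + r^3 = (-5*q + r)*(-3*q + r)*(q + r)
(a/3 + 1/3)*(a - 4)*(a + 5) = a^3/3 + 2*a^2/3 - 19*a/3 - 20/3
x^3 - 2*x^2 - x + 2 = (x - 2)*(x - 1)*(x + 1)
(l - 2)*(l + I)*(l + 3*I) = l^3 - 2*l^2 + 4*I*l^2 - 3*l - 8*I*l + 6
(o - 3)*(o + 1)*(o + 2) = o^3 - 7*o - 6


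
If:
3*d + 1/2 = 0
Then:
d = -1/6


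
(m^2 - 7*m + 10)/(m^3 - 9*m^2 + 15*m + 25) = (m - 2)/(m^2 - 4*m - 5)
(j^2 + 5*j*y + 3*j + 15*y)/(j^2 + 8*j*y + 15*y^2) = (j + 3)/(j + 3*y)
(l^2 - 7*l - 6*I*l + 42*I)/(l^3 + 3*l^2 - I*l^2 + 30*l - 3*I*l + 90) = (l - 7)/(l^2 + l*(3 + 5*I) + 15*I)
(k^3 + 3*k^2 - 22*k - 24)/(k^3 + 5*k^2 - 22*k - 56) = (k^2 + 7*k + 6)/(k^2 + 9*k + 14)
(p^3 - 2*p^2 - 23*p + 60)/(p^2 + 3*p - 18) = (p^2 + p - 20)/(p + 6)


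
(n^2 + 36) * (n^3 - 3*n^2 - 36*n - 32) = n^5 - 3*n^4 - 140*n^2 - 1296*n - 1152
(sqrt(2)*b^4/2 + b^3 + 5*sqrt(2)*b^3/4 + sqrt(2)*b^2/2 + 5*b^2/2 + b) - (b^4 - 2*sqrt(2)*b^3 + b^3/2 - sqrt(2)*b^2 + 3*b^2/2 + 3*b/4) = -b^4 + sqrt(2)*b^4/2 + b^3/2 + 13*sqrt(2)*b^3/4 + b^2 + 3*sqrt(2)*b^2/2 + b/4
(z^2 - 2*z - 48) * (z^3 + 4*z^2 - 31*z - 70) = z^5 + 2*z^4 - 87*z^3 - 200*z^2 + 1628*z + 3360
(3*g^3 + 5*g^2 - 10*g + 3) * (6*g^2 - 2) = 18*g^5 + 30*g^4 - 66*g^3 + 8*g^2 + 20*g - 6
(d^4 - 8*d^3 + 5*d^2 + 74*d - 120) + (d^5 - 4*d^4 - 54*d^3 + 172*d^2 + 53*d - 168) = d^5 - 3*d^4 - 62*d^3 + 177*d^2 + 127*d - 288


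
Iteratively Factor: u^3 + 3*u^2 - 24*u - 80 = (u + 4)*(u^2 - u - 20) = (u + 4)^2*(u - 5)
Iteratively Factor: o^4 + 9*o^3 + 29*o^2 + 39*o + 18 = (o + 1)*(o^3 + 8*o^2 + 21*o + 18) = (o + 1)*(o + 2)*(o^2 + 6*o + 9) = (o + 1)*(o + 2)*(o + 3)*(o + 3)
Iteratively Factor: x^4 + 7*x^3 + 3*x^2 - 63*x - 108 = (x - 3)*(x^3 + 10*x^2 + 33*x + 36) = (x - 3)*(x + 3)*(x^2 + 7*x + 12) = (x - 3)*(x + 3)*(x + 4)*(x + 3)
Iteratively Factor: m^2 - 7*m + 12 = (m - 3)*(m - 4)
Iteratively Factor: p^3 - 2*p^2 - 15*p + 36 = (p - 3)*(p^2 + p - 12) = (p - 3)^2*(p + 4)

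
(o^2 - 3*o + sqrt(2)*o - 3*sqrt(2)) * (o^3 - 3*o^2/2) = o^5 - 9*o^4/2 + sqrt(2)*o^4 - 9*sqrt(2)*o^3/2 + 9*o^3/2 + 9*sqrt(2)*o^2/2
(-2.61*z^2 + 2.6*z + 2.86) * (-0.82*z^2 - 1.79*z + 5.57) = 2.1402*z^4 + 2.5399*z^3 - 21.5369*z^2 + 9.3626*z + 15.9302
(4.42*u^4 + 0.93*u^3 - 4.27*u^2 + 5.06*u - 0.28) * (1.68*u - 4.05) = 7.4256*u^5 - 16.3386*u^4 - 10.9401*u^3 + 25.7943*u^2 - 20.9634*u + 1.134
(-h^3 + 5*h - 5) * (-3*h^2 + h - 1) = 3*h^5 - h^4 - 14*h^3 + 20*h^2 - 10*h + 5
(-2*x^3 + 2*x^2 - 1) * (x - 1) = -2*x^4 + 4*x^3 - 2*x^2 - x + 1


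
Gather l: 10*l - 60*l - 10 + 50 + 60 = 100 - 50*l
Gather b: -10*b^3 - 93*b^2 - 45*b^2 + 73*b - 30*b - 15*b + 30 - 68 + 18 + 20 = -10*b^3 - 138*b^2 + 28*b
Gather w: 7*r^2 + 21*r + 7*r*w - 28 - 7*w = 7*r^2 + 21*r + w*(7*r - 7) - 28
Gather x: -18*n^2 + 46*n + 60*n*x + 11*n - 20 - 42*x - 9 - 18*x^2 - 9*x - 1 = -18*n^2 + 57*n - 18*x^2 + x*(60*n - 51) - 30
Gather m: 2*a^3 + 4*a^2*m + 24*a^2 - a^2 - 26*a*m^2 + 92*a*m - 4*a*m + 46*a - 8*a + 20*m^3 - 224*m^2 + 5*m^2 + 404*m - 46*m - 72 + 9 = 2*a^3 + 23*a^2 + 38*a + 20*m^3 + m^2*(-26*a - 219) + m*(4*a^2 + 88*a + 358) - 63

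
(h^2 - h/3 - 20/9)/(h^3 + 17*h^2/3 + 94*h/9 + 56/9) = (3*h - 5)/(3*h^2 + 13*h + 14)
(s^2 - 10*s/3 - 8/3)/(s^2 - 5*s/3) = (3*s^2 - 10*s - 8)/(s*(3*s - 5))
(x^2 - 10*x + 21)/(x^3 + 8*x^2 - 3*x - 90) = (x - 7)/(x^2 + 11*x + 30)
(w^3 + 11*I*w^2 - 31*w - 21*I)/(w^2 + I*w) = w + 10*I - 21/w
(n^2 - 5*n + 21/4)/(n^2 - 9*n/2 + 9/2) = (n - 7/2)/(n - 3)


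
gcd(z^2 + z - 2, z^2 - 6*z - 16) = z + 2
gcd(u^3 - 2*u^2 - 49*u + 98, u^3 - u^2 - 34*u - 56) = u - 7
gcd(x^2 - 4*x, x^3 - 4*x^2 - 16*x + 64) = x - 4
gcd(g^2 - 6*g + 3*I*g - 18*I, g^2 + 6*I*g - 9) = g + 3*I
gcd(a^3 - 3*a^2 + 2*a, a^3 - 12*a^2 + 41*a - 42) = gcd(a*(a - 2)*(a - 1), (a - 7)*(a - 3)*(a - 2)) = a - 2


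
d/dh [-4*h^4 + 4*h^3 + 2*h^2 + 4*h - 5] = -16*h^3 + 12*h^2 + 4*h + 4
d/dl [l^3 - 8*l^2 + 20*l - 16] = 3*l^2 - 16*l + 20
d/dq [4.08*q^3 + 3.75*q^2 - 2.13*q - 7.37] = 12.24*q^2 + 7.5*q - 2.13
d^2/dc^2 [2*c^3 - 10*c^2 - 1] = 12*c - 20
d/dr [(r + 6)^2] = 2*r + 12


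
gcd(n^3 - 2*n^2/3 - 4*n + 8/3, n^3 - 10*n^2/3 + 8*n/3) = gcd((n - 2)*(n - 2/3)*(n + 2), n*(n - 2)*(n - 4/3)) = n - 2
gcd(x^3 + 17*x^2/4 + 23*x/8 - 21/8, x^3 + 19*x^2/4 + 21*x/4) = x^2 + 19*x/4 + 21/4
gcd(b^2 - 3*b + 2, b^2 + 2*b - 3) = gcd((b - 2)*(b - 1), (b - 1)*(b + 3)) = b - 1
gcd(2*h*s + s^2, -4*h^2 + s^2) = 2*h + s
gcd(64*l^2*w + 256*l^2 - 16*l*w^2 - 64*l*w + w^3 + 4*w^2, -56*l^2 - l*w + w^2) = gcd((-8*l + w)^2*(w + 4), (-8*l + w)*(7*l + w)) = -8*l + w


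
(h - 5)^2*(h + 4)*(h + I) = h^4 - 6*h^3 + I*h^3 - 15*h^2 - 6*I*h^2 + 100*h - 15*I*h + 100*I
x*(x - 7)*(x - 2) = x^3 - 9*x^2 + 14*x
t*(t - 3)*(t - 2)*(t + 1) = t^4 - 4*t^3 + t^2 + 6*t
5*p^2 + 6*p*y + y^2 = (p + y)*(5*p + y)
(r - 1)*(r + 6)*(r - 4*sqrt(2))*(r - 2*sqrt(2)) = r^4 - 6*sqrt(2)*r^3 + 5*r^3 - 30*sqrt(2)*r^2 + 10*r^2 + 36*sqrt(2)*r + 80*r - 96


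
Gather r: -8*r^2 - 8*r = -8*r^2 - 8*r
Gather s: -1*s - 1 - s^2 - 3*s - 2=-s^2 - 4*s - 3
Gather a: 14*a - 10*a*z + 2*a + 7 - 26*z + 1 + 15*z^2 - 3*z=a*(16 - 10*z) + 15*z^2 - 29*z + 8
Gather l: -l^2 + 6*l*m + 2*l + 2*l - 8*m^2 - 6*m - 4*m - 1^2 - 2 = -l^2 + l*(6*m + 4) - 8*m^2 - 10*m - 3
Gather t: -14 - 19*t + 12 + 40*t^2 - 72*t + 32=40*t^2 - 91*t + 30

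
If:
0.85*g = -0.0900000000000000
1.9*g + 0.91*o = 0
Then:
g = -0.11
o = 0.22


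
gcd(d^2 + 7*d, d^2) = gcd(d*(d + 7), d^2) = d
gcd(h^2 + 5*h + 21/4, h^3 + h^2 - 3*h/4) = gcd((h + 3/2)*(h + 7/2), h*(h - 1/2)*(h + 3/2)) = h + 3/2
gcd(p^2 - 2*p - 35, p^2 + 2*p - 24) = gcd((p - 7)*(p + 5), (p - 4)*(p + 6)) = 1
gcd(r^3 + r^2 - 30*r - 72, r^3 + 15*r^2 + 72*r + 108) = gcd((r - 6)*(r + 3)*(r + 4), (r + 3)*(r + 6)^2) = r + 3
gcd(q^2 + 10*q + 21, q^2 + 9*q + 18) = q + 3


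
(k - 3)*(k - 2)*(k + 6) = k^3 + k^2 - 24*k + 36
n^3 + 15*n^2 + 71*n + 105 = (n + 3)*(n + 5)*(n + 7)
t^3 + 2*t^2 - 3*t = t*(t - 1)*(t + 3)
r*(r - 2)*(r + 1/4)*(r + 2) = r^4 + r^3/4 - 4*r^2 - r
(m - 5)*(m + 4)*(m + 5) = m^3 + 4*m^2 - 25*m - 100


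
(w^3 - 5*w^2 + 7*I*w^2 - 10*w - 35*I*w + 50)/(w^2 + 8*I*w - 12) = (w^2 + 5*w*(-1 + I) - 25*I)/(w + 6*I)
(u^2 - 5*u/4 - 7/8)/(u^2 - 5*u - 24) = (-8*u^2 + 10*u + 7)/(8*(-u^2 + 5*u + 24))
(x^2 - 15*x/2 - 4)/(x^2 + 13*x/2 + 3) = (x - 8)/(x + 6)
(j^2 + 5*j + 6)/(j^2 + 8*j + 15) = (j + 2)/(j + 5)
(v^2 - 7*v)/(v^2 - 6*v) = (v - 7)/(v - 6)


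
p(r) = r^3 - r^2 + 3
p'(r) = 3*r^2 - 2*r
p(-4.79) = -129.85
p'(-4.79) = 78.41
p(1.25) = 3.39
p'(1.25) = 2.19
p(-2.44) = -17.48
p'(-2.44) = 22.74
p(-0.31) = 2.87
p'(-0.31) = 0.91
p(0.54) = 2.87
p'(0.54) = -0.21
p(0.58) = 2.86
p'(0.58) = -0.15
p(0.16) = 2.98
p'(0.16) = -0.24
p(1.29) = 3.48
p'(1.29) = 2.41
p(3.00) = 21.00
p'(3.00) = 21.00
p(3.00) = 21.00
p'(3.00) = 21.00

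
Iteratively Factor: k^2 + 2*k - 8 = (k + 4)*(k - 2)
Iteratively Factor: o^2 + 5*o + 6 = (o + 3)*(o + 2)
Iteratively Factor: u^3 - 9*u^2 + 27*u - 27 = (u - 3)*(u^2 - 6*u + 9) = (u - 3)^2*(u - 3)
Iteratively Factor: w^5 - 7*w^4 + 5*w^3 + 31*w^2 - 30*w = (w)*(w^4 - 7*w^3 + 5*w^2 + 31*w - 30) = w*(w - 3)*(w^3 - 4*w^2 - 7*w + 10) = w*(w - 3)*(w + 2)*(w^2 - 6*w + 5) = w*(w - 3)*(w - 1)*(w + 2)*(w - 5)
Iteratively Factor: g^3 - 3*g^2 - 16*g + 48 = (g - 3)*(g^2 - 16) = (g - 4)*(g - 3)*(g + 4)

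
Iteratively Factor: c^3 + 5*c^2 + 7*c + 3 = (c + 3)*(c^2 + 2*c + 1) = (c + 1)*(c + 3)*(c + 1)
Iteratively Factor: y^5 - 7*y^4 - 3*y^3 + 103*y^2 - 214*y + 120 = (y - 2)*(y^4 - 5*y^3 - 13*y^2 + 77*y - 60) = (y - 2)*(y + 4)*(y^3 - 9*y^2 + 23*y - 15) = (y - 3)*(y - 2)*(y + 4)*(y^2 - 6*y + 5) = (y - 5)*(y - 3)*(y - 2)*(y + 4)*(y - 1)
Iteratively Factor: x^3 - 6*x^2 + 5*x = (x - 5)*(x^2 - x) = (x - 5)*(x - 1)*(x)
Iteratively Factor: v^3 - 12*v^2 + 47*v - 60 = (v - 4)*(v^2 - 8*v + 15) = (v - 4)*(v - 3)*(v - 5)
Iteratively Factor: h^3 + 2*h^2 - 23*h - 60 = (h - 5)*(h^2 + 7*h + 12) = (h - 5)*(h + 3)*(h + 4)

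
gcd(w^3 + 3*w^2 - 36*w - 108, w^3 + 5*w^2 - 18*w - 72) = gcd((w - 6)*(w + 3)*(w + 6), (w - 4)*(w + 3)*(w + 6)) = w^2 + 9*w + 18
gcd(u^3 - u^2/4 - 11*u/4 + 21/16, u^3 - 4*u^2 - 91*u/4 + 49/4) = u - 1/2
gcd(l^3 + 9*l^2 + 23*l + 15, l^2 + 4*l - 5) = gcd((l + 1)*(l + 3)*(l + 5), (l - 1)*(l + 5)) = l + 5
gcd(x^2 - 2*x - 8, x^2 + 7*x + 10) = x + 2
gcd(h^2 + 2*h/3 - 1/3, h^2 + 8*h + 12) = 1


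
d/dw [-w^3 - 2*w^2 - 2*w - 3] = -3*w^2 - 4*w - 2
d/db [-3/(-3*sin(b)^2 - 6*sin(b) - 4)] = -18*(sin(b) + 1)*cos(b)/(3*sin(b)^2 + 6*sin(b) + 4)^2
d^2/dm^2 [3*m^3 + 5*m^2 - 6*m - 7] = 18*m + 10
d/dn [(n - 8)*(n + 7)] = 2*n - 1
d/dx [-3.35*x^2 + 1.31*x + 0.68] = 1.31 - 6.7*x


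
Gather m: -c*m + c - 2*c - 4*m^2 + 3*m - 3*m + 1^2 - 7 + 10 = -c*m - c - 4*m^2 + 4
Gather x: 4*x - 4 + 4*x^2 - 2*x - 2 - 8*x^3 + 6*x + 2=-8*x^3 + 4*x^2 + 8*x - 4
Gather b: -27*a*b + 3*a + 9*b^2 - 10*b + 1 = 3*a + 9*b^2 + b*(-27*a - 10) + 1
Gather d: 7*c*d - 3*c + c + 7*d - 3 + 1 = -2*c + d*(7*c + 7) - 2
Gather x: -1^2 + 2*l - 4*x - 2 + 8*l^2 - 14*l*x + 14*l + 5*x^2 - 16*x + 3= 8*l^2 + 16*l + 5*x^2 + x*(-14*l - 20)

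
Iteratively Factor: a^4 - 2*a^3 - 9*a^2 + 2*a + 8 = (a + 1)*(a^3 - 3*a^2 - 6*a + 8) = (a - 4)*(a + 1)*(a^2 + a - 2) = (a - 4)*(a + 1)*(a + 2)*(a - 1)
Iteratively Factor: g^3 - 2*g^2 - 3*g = (g + 1)*(g^2 - 3*g) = g*(g + 1)*(g - 3)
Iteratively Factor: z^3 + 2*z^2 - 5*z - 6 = (z - 2)*(z^2 + 4*z + 3) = (z - 2)*(z + 3)*(z + 1)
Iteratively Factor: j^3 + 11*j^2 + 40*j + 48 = (j + 4)*(j^2 + 7*j + 12) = (j + 4)^2*(j + 3)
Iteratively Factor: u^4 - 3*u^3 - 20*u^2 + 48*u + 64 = (u - 4)*(u^3 + u^2 - 16*u - 16) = (u - 4)^2*(u^2 + 5*u + 4) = (u - 4)^2*(u + 1)*(u + 4)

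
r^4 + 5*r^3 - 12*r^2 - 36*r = r*(r - 3)*(r + 2)*(r + 6)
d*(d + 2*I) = d^2 + 2*I*d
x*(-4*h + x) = -4*h*x + x^2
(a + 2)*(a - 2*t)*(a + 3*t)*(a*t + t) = a^4*t + a^3*t^2 + 3*a^3*t - 6*a^2*t^3 + 3*a^2*t^2 + 2*a^2*t - 18*a*t^3 + 2*a*t^2 - 12*t^3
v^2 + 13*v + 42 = (v + 6)*(v + 7)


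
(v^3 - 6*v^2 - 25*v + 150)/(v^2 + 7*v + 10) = (v^2 - 11*v + 30)/(v + 2)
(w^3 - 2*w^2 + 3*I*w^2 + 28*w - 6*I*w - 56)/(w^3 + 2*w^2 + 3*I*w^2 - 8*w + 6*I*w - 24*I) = (w^2 + 3*I*w + 28)/(w^2 + w*(4 + 3*I) + 12*I)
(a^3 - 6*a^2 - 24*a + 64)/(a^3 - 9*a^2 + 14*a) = (a^2 - 4*a - 32)/(a*(a - 7))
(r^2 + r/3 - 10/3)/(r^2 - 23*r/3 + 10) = (r + 2)/(r - 6)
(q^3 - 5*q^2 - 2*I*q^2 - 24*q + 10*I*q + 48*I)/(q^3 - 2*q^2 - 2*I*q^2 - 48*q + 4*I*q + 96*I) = (q + 3)/(q + 6)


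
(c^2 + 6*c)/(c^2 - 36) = c/(c - 6)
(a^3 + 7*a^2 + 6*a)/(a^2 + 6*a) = a + 1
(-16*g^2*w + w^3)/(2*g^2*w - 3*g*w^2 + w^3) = (-16*g^2 + w^2)/(2*g^2 - 3*g*w + w^2)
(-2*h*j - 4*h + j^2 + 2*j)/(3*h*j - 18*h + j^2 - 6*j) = (-2*h*j - 4*h + j^2 + 2*j)/(3*h*j - 18*h + j^2 - 6*j)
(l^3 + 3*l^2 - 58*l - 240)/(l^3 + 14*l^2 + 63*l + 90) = (l - 8)/(l + 3)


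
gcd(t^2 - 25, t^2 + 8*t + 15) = t + 5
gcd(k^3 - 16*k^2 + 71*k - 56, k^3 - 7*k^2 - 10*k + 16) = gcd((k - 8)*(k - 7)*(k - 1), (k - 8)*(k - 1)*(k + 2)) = k^2 - 9*k + 8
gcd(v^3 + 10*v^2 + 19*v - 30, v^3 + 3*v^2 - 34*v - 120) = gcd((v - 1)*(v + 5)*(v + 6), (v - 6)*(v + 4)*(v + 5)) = v + 5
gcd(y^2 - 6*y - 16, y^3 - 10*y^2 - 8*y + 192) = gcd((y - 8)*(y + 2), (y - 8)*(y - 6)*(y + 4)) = y - 8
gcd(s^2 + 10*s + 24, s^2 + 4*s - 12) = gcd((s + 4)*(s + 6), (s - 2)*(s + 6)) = s + 6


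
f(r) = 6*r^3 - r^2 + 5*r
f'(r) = 18*r^2 - 2*r + 5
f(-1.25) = -19.53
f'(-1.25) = 35.62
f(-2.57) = -121.30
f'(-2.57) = 129.03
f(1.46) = 23.84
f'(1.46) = 40.45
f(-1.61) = -35.68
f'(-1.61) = 54.88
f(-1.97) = -59.60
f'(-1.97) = 78.80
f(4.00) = 388.00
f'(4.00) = 285.00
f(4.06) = 405.36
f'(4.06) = 293.58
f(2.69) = 123.00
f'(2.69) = 129.87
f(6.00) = 1290.00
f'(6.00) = 641.00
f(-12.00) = -10572.00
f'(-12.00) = 2621.00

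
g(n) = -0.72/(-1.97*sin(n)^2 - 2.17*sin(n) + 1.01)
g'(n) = -0.72*(3.94*sin(n)*cos(n) + 2.17*cos(n))/(-1.97*sin(n)^2 - 2.17*sin(n) + 1.01)^2 = -(2.8368*sin(n) + 1.5624)*cos(n)/(1.97*sin(n)^2 + 2.17*sin(n) - 1.01)^2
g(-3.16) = -0.74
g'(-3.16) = 1.72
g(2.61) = 1.21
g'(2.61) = 7.28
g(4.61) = -0.59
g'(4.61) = -0.09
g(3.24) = -0.60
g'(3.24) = 0.88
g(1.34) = 0.24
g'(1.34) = -0.11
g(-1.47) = -0.59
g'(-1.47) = 0.09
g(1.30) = 0.25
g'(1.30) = -0.14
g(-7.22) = -0.49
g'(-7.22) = 0.20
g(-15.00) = -0.45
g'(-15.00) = -0.09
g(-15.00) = -0.45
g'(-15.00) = -0.09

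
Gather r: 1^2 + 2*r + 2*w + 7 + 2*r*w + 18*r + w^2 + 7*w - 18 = r*(2*w + 20) + w^2 + 9*w - 10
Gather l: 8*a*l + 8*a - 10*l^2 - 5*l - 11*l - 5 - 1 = 8*a - 10*l^2 + l*(8*a - 16) - 6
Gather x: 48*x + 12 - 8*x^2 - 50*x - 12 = -8*x^2 - 2*x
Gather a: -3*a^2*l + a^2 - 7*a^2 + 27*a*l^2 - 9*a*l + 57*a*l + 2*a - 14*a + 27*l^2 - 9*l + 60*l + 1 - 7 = a^2*(-3*l - 6) + a*(27*l^2 + 48*l - 12) + 27*l^2 + 51*l - 6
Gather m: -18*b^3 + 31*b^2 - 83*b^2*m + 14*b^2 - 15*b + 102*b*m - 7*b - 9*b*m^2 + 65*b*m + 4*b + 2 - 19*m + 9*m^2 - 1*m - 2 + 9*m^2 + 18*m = -18*b^3 + 45*b^2 - 18*b + m^2*(18 - 9*b) + m*(-83*b^2 + 167*b - 2)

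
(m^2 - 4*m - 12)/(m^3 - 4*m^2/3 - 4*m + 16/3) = 3*(m - 6)/(3*m^2 - 10*m + 8)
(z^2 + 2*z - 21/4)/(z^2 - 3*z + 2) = (z^2 + 2*z - 21/4)/(z^2 - 3*z + 2)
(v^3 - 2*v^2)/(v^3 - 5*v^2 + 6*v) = v/(v - 3)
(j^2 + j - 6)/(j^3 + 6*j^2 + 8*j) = (j^2 + j - 6)/(j*(j^2 + 6*j + 8))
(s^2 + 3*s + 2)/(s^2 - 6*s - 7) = (s + 2)/(s - 7)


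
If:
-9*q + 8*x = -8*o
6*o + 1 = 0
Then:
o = -1/6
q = 8*x/9 - 4/27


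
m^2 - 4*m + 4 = (m - 2)^2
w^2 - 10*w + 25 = (w - 5)^2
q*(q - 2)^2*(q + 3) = q^4 - q^3 - 8*q^2 + 12*q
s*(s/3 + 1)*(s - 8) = s^3/3 - 5*s^2/3 - 8*s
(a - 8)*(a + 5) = a^2 - 3*a - 40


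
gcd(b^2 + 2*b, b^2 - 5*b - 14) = b + 2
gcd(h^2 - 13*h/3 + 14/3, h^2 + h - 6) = h - 2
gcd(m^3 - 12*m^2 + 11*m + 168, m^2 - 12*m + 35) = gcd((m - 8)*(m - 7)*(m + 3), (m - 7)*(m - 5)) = m - 7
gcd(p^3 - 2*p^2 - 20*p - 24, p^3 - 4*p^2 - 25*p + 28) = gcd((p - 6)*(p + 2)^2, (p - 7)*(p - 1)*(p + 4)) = 1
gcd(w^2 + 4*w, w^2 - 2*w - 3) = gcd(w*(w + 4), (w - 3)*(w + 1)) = 1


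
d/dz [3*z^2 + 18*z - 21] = 6*z + 18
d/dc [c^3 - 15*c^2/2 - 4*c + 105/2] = 3*c^2 - 15*c - 4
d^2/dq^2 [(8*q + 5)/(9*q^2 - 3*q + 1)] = 6*(3*(6*q - 1)^2*(8*q + 5) - (72*q + 7)*(9*q^2 - 3*q + 1))/(9*q^2 - 3*q + 1)^3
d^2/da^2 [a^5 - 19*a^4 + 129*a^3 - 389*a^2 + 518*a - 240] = 20*a^3 - 228*a^2 + 774*a - 778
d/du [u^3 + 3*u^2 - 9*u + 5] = 3*u^2 + 6*u - 9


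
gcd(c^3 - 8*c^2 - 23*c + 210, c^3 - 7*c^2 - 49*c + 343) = c - 7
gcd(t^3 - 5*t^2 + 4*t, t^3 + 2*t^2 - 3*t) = t^2 - t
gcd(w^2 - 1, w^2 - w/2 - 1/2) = w - 1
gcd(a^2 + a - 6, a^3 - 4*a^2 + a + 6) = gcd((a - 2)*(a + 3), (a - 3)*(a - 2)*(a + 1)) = a - 2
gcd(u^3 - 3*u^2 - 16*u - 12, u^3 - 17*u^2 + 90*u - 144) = u - 6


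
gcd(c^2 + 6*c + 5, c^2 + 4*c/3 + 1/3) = c + 1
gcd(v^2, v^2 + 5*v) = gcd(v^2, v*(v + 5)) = v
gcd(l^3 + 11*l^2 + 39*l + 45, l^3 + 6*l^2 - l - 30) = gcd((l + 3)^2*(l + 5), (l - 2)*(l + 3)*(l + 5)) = l^2 + 8*l + 15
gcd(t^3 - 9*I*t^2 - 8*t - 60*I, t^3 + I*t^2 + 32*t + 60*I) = t^2 - 4*I*t + 12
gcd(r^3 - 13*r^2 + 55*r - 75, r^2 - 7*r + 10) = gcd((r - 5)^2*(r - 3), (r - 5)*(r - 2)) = r - 5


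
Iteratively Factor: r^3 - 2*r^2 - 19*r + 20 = (r - 1)*(r^2 - r - 20) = (r - 5)*(r - 1)*(r + 4)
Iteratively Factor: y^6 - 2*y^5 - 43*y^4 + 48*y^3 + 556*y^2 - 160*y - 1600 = (y + 4)*(y^5 - 6*y^4 - 19*y^3 + 124*y^2 + 60*y - 400) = (y - 5)*(y + 4)*(y^4 - y^3 - 24*y^2 + 4*y + 80) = (y - 5)*(y - 2)*(y + 4)*(y^3 + y^2 - 22*y - 40) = (y - 5)^2*(y - 2)*(y + 4)*(y^2 + 6*y + 8) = (y - 5)^2*(y - 2)*(y + 2)*(y + 4)*(y + 4)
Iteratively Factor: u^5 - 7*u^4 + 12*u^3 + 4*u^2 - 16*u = (u)*(u^4 - 7*u^3 + 12*u^2 + 4*u - 16) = u*(u + 1)*(u^3 - 8*u^2 + 20*u - 16) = u*(u - 2)*(u + 1)*(u^2 - 6*u + 8) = u*(u - 2)^2*(u + 1)*(u - 4)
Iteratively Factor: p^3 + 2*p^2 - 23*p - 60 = (p + 3)*(p^2 - p - 20) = (p + 3)*(p + 4)*(p - 5)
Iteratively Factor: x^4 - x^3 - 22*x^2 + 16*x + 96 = (x + 2)*(x^3 - 3*x^2 - 16*x + 48) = (x - 3)*(x + 2)*(x^2 - 16) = (x - 4)*(x - 3)*(x + 2)*(x + 4)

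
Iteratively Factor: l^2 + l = (l)*(l + 1)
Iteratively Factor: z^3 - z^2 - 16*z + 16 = (z - 4)*(z^2 + 3*z - 4) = (z - 4)*(z - 1)*(z + 4)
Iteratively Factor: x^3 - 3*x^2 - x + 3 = (x + 1)*(x^2 - 4*x + 3) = (x - 3)*(x + 1)*(x - 1)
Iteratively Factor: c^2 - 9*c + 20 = (c - 4)*(c - 5)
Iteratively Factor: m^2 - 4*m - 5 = (m - 5)*(m + 1)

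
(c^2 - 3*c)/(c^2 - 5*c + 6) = c/(c - 2)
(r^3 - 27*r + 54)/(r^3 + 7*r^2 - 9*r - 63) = (r^2 + 3*r - 18)/(r^2 + 10*r + 21)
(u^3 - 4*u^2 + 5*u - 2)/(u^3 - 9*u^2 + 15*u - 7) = (u - 2)/(u - 7)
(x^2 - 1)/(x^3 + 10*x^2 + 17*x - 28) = (x + 1)/(x^2 + 11*x + 28)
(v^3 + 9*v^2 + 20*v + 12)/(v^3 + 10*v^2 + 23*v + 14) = (v + 6)/(v + 7)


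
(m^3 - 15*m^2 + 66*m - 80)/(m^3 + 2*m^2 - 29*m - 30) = (m^2 - 10*m + 16)/(m^2 + 7*m + 6)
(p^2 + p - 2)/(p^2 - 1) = (p + 2)/(p + 1)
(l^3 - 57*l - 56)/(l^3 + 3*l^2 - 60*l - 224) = (l + 1)/(l + 4)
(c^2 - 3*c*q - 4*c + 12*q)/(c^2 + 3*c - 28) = (c - 3*q)/(c + 7)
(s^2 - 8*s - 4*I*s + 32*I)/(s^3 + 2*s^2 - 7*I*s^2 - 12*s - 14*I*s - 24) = (s - 8)/(s^2 + s*(2 - 3*I) - 6*I)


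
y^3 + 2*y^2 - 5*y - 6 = (y - 2)*(y + 1)*(y + 3)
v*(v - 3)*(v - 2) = v^3 - 5*v^2 + 6*v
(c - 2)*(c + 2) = c^2 - 4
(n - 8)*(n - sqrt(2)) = n^2 - 8*n - sqrt(2)*n + 8*sqrt(2)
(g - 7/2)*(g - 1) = g^2 - 9*g/2 + 7/2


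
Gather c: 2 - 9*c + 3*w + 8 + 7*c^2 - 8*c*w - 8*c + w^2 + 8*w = 7*c^2 + c*(-8*w - 17) + w^2 + 11*w + 10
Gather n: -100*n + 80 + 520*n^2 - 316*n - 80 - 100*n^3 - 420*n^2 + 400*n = -100*n^3 + 100*n^2 - 16*n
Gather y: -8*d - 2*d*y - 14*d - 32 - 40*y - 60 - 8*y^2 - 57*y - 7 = -22*d - 8*y^2 + y*(-2*d - 97) - 99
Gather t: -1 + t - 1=t - 2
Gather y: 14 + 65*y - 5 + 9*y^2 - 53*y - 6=9*y^2 + 12*y + 3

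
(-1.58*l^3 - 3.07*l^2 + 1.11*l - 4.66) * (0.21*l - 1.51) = -0.3318*l^4 + 1.7411*l^3 + 4.8688*l^2 - 2.6547*l + 7.0366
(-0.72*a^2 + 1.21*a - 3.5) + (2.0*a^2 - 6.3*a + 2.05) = 1.28*a^2 - 5.09*a - 1.45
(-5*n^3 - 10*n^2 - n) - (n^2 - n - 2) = -5*n^3 - 11*n^2 + 2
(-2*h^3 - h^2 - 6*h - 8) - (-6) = -2*h^3 - h^2 - 6*h - 2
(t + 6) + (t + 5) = 2*t + 11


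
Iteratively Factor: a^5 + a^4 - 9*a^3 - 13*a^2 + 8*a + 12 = (a + 1)*(a^4 - 9*a^2 - 4*a + 12) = (a + 1)*(a + 2)*(a^3 - 2*a^2 - 5*a + 6) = (a - 3)*(a + 1)*(a + 2)*(a^2 + a - 2) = (a - 3)*(a - 1)*(a + 1)*(a + 2)*(a + 2)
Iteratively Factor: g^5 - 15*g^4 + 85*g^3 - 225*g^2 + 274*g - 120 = (g - 1)*(g^4 - 14*g^3 + 71*g^2 - 154*g + 120) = (g - 4)*(g - 1)*(g^3 - 10*g^2 + 31*g - 30) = (g - 5)*(g - 4)*(g - 1)*(g^2 - 5*g + 6) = (g - 5)*(g - 4)*(g - 3)*(g - 1)*(g - 2)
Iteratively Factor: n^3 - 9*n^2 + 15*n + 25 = (n + 1)*(n^2 - 10*n + 25) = (n - 5)*(n + 1)*(n - 5)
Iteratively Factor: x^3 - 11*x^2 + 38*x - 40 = (x - 2)*(x^2 - 9*x + 20) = (x - 4)*(x - 2)*(x - 5)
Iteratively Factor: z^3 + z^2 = (z + 1)*(z^2) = z*(z + 1)*(z)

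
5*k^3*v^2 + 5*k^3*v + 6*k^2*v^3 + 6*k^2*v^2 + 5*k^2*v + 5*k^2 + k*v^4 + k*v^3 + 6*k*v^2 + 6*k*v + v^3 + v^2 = (k + v)*(5*k + v)*(v + 1)*(k*v + 1)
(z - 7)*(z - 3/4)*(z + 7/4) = z^3 - 6*z^2 - 133*z/16 + 147/16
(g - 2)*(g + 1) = g^2 - g - 2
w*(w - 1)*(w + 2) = w^3 + w^2 - 2*w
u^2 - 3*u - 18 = (u - 6)*(u + 3)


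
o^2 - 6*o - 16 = (o - 8)*(o + 2)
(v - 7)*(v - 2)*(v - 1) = v^3 - 10*v^2 + 23*v - 14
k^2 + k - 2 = (k - 1)*(k + 2)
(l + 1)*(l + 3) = l^2 + 4*l + 3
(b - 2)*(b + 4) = b^2 + 2*b - 8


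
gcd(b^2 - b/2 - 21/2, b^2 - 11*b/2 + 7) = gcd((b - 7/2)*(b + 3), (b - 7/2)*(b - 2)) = b - 7/2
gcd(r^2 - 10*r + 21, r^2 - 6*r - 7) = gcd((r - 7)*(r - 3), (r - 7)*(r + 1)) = r - 7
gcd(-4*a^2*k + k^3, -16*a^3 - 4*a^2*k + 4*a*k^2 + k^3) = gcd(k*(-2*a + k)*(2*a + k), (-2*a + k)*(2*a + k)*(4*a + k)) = 4*a^2 - k^2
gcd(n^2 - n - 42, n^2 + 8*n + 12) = n + 6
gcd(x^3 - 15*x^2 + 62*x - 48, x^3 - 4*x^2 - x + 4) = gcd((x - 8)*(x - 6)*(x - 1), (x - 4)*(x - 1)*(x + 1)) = x - 1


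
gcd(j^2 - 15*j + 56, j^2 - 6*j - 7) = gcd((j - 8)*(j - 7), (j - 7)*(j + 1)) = j - 7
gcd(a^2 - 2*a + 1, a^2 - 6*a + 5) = a - 1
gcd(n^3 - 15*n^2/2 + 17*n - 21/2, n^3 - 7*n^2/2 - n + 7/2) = n^2 - 9*n/2 + 7/2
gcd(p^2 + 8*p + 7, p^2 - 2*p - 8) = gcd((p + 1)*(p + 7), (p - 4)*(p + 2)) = 1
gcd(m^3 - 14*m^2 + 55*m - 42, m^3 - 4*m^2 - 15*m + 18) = m^2 - 7*m + 6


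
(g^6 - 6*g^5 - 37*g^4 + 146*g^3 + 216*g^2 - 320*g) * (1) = g^6 - 6*g^5 - 37*g^4 + 146*g^3 + 216*g^2 - 320*g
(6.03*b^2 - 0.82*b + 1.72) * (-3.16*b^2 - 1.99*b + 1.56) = -19.0548*b^4 - 9.4085*b^3 + 5.6034*b^2 - 4.702*b + 2.6832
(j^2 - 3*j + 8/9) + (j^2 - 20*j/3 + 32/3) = 2*j^2 - 29*j/3 + 104/9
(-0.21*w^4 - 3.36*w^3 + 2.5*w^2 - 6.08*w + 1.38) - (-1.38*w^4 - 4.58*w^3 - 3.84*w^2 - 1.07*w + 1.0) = 1.17*w^4 + 1.22*w^3 + 6.34*w^2 - 5.01*w + 0.38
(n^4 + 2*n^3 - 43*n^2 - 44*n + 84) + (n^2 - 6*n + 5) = n^4 + 2*n^3 - 42*n^2 - 50*n + 89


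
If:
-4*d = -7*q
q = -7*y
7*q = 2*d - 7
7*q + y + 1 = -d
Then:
No Solution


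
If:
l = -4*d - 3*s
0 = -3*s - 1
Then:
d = 1/4 - l/4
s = -1/3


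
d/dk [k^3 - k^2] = k*(3*k - 2)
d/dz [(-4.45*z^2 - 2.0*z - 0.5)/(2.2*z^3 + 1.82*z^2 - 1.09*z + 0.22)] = (9.79*z^4 + 8.8*z^3 + 11.7905*z^2 - 0.138*z - 0.985)/(4.84*z^6 + 8.008*z^5 - 1.4836*z^4 - 2.9996*z^3 + 1.9889*z^2 - 0.4796*z + 0.0484)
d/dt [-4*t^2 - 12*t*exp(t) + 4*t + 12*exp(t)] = -12*t*exp(t) - 8*t + 4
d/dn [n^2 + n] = 2*n + 1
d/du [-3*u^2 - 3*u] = -6*u - 3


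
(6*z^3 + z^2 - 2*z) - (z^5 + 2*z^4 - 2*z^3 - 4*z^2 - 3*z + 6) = -z^5 - 2*z^4 + 8*z^3 + 5*z^2 + z - 6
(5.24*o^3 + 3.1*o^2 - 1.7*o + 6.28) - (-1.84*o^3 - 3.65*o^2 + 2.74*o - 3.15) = 7.08*o^3 + 6.75*o^2 - 4.44*o + 9.43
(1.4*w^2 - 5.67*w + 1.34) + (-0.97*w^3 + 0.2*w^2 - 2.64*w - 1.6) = -0.97*w^3 + 1.6*w^2 - 8.31*w - 0.26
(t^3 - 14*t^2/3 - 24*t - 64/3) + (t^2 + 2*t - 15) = t^3 - 11*t^2/3 - 22*t - 109/3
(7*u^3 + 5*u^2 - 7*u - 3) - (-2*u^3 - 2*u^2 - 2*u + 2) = 9*u^3 + 7*u^2 - 5*u - 5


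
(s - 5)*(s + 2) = s^2 - 3*s - 10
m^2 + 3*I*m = m*(m + 3*I)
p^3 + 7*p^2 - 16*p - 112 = (p - 4)*(p + 4)*(p + 7)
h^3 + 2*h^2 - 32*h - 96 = (h - 6)*(h + 4)^2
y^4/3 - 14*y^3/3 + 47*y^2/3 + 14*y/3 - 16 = (y/3 + 1/3)*(y - 8)*(y - 6)*(y - 1)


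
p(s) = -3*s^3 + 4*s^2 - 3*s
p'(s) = -9*s^2 + 8*s - 3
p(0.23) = -0.51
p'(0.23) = -1.64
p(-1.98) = 44.91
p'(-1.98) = -54.12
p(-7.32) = 1412.96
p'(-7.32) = -543.80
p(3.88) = -126.66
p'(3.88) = -107.45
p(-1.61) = 27.72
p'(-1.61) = -39.21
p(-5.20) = 545.58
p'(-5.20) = -287.96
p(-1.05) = 11.03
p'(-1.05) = -21.32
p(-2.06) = 49.38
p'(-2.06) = -57.67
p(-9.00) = 2538.00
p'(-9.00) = -804.00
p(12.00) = -4644.00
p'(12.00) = -1203.00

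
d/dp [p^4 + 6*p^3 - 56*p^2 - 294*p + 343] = 4*p^3 + 18*p^2 - 112*p - 294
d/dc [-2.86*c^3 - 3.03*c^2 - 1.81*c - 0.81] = -8.58*c^2 - 6.06*c - 1.81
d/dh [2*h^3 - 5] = 6*h^2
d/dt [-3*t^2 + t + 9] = 1 - 6*t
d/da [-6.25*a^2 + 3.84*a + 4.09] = 3.84 - 12.5*a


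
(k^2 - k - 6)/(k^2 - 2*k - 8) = (k - 3)/(k - 4)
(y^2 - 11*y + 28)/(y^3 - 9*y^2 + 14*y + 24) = (y - 7)/(y^2 - 5*y - 6)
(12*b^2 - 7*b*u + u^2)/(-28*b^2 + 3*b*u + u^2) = (-3*b + u)/(7*b + u)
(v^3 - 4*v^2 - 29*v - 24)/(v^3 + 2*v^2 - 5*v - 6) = (v - 8)/(v - 2)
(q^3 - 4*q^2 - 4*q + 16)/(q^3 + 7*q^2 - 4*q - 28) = (q - 4)/(q + 7)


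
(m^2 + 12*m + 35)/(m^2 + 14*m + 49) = (m + 5)/(m + 7)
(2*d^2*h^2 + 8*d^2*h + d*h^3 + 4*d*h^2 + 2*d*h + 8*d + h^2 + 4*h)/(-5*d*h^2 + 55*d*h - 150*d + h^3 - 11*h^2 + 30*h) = (-2*d^2*h^2 - 8*d^2*h - d*h^3 - 4*d*h^2 - 2*d*h - 8*d - h^2 - 4*h)/(5*d*h^2 - 55*d*h + 150*d - h^3 + 11*h^2 - 30*h)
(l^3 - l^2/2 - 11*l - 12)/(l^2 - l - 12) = (l^2 + 7*l/2 + 3)/(l + 3)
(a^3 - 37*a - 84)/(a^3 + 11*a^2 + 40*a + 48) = (a - 7)/(a + 4)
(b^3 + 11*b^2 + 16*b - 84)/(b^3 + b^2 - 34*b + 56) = (b + 6)/(b - 4)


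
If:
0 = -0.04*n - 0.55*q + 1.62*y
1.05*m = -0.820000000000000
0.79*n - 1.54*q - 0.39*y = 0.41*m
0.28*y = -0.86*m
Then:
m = -0.78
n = 12.74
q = 6.14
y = 2.40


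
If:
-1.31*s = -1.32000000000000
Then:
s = 1.01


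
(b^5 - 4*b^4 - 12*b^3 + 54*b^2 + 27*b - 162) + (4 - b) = b^5 - 4*b^4 - 12*b^3 + 54*b^2 + 26*b - 158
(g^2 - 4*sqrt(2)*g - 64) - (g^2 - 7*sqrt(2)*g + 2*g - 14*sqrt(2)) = -2*g + 3*sqrt(2)*g - 64 + 14*sqrt(2)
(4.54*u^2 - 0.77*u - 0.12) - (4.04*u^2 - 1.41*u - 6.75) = 0.5*u^2 + 0.64*u + 6.63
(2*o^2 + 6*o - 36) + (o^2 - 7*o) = 3*o^2 - o - 36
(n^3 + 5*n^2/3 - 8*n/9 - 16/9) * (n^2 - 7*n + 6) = n^5 - 16*n^4/3 - 59*n^3/9 + 130*n^2/9 + 64*n/9 - 32/3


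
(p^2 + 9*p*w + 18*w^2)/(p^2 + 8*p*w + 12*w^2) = (p + 3*w)/(p + 2*w)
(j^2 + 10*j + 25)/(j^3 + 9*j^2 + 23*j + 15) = (j + 5)/(j^2 + 4*j + 3)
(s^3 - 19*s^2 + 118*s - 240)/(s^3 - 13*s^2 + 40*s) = (s - 6)/s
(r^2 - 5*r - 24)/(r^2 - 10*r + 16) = (r + 3)/(r - 2)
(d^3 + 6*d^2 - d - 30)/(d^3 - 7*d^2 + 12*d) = (d^3 + 6*d^2 - d - 30)/(d*(d^2 - 7*d + 12))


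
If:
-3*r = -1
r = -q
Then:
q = -1/3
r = 1/3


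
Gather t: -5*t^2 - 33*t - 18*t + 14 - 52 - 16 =-5*t^2 - 51*t - 54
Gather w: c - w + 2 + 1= c - w + 3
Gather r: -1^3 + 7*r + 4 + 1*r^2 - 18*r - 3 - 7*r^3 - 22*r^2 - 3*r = -7*r^3 - 21*r^2 - 14*r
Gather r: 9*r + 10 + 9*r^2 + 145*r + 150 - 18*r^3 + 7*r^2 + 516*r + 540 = -18*r^3 + 16*r^2 + 670*r + 700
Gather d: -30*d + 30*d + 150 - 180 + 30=0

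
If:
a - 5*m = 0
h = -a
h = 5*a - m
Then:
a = 0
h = 0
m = 0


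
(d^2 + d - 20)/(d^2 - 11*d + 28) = (d + 5)/(d - 7)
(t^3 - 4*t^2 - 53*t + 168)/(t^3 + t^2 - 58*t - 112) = (t - 3)/(t + 2)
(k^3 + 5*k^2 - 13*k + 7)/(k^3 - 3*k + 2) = (k + 7)/(k + 2)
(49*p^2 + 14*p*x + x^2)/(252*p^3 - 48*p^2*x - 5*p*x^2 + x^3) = (7*p + x)/(36*p^2 - 12*p*x + x^2)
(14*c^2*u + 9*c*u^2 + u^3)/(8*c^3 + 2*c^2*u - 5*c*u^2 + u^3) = u*(14*c^2 + 9*c*u + u^2)/(8*c^3 + 2*c^2*u - 5*c*u^2 + u^3)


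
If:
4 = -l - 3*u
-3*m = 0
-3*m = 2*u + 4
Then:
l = 2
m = 0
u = -2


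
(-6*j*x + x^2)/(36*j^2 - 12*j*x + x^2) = x/(-6*j + x)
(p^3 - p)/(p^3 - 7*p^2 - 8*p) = (p - 1)/(p - 8)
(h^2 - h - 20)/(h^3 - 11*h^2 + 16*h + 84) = (h^2 - h - 20)/(h^3 - 11*h^2 + 16*h + 84)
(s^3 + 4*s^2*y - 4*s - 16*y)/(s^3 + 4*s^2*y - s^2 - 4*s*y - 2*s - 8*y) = (s + 2)/(s + 1)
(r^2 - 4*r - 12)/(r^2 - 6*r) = (r + 2)/r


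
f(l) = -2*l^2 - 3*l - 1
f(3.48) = -35.66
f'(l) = -4*l - 3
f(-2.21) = -4.14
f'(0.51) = -5.04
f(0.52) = -3.10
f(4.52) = -55.42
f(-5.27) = -40.74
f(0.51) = -3.05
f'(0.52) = -5.08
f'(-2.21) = 5.84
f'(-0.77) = 0.08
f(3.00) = -28.00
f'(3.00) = -15.00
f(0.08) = -1.25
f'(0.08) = -3.32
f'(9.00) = -39.00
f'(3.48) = -16.92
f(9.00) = -190.00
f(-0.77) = 0.12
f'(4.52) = -21.08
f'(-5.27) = 18.08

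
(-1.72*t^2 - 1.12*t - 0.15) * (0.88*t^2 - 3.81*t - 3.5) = -1.5136*t^4 + 5.5676*t^3 + 10.1552*t^2 + 4.4915*t + 0.525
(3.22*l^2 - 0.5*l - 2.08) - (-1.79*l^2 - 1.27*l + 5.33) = 5.01*l^2 + 0.77*l - 7.41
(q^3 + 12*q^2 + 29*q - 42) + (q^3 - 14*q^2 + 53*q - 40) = 2*q^3 - 2*q^2 + 82*q - 82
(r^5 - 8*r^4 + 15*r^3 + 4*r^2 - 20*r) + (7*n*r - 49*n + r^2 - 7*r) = 7*n*r - 49*n + r^5 - 8*r^4 + 15*r^3 + 5*r^2 - 27*r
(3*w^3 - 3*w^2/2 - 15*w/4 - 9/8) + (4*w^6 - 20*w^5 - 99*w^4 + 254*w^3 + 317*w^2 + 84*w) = 4*w^6 - 20*w^5 - 99*w^4 + 257*w^3 + 631*w^2/2 + 321*w/4 - 9/8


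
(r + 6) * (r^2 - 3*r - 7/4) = r^3 + 3*r^2 - 79*r/4 - 21/2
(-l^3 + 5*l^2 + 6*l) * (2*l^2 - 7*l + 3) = -2*l^5 + 17*l^4 - 26*l^3 - 27*l^2 + 18*l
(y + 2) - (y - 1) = 3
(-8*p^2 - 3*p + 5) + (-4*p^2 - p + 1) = -12*p^2 - 4*p + 6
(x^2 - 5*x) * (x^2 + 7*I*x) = x^4 - 5*x^3 + 7*I*x^3 - 35*I*x^2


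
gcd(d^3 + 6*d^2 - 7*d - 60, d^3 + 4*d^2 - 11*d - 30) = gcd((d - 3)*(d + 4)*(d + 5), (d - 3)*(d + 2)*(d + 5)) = d^2 + 2*d - 15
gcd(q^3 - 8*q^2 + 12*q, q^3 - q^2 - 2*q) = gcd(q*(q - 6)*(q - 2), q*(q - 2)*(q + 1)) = q^2 - 2*q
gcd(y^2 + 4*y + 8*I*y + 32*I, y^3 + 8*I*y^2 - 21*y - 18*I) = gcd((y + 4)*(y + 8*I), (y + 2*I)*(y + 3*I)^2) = 1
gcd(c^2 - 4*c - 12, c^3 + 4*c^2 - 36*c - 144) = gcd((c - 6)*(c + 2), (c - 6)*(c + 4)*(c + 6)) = c - 6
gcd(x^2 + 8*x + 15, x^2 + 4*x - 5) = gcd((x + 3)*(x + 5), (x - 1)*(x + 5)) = x + 5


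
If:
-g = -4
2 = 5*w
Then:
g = 4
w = 2/5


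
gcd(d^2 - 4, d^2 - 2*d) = d - 2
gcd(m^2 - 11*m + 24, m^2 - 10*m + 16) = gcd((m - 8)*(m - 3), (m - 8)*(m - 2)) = m - 8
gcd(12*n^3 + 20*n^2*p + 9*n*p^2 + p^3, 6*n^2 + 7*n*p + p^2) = 6*n^2 + 7*n*p + p^2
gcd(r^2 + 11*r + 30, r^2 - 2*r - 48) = r + 6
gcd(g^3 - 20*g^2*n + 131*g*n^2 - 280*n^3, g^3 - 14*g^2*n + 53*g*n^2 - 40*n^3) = g^2 - 13*g*n + 40*n^2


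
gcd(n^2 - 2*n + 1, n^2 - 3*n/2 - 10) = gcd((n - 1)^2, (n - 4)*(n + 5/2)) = 1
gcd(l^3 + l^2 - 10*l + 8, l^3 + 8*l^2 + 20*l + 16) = l + 4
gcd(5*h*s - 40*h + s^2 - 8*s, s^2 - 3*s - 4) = 1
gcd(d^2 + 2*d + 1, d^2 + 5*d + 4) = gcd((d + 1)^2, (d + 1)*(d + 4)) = d + 1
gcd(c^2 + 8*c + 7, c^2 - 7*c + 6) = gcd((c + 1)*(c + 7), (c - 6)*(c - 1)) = 1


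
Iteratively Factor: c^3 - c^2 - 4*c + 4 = (c + 2)*(c^2 - 3*c + 2) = (c - 1)*(c + 2)*(c - 2)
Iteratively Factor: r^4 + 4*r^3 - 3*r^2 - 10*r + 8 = (r + 2)*(r^3 + 2*r^2 - 7*r + 4) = (r - 1)*(r + 2)*(r^2 + 3*r - 4) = (r - 1)^2*(r + 2)*(r + 4)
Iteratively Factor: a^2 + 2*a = (a + 2)*(a)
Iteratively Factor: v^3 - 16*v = (v + 4)*(v^2 - 4*v) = (v - 4)*(v + 4)*(v)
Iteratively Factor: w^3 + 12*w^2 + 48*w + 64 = (w + 4)*(w^2 + 8*w + 16) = (w + 4)^2*(w + 4)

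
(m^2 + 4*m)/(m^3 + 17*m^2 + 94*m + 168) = m/(m^2 + 13*m + 42)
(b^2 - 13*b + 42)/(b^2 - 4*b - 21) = (b - 6)/(b + 3)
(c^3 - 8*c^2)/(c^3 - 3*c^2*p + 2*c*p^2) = c*(c - 8)/(c^2 - 3*c*p + 2*p^2)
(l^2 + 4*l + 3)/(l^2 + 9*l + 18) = (l + 1)/(l + 6)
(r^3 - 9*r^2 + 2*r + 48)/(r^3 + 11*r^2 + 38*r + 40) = (r^2 - 11*r + 24)/(r^2 + 9*r + 20)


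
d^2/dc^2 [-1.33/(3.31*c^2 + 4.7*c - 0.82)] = (29.143226*c^2 + 41.38162*c - 1.33*(6.62*c + 4.7)*(13.24*c + 9.4) - 7.219772)/(3.31*c^2 + 4.7*c - 0.82)^3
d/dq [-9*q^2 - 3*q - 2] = -18*q - 3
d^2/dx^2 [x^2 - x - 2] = 2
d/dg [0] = 0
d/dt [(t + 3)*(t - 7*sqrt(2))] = 2*t - 7*sqrt(2) + 3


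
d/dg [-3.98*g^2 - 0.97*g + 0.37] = -7.96*g - 0.97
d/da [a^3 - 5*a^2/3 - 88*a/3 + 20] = 3*a^2 - 10*a/3 - 88/3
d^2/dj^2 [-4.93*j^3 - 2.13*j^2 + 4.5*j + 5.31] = -29.58*j - 4.26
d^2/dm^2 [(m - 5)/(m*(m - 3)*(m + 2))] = 2*(3*m^5 - 33*m^4 + 47*m^3 + 75*m^2 - 90*m - 180)/(m^3*(m^6 - 3*m^5 - 15*m^4 + 35*m^3 + 90*m^2 - 108*m - 216))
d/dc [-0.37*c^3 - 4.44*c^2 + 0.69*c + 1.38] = -1.11*c^2 - 8.88*c + 0.69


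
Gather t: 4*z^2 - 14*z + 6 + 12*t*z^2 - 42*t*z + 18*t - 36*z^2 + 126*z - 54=t*(12*z^2 - 42*z + 18) - 32*z^2 + 112*z - 48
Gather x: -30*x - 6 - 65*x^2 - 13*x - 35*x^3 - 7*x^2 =-35*x^3 - 72*x^2 - 43*x - 6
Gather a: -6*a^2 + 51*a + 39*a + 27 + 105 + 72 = -6*a^2 + 90*a + 204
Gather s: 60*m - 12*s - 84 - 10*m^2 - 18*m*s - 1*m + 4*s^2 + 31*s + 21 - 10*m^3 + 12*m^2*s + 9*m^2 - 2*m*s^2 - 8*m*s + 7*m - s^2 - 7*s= -10*m^3 - m^2 + 66*m + s^2*(3 - 2*m) + s*(12*m^2 - 26*m + 12) - 63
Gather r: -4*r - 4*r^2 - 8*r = -4*r^2 - 12*r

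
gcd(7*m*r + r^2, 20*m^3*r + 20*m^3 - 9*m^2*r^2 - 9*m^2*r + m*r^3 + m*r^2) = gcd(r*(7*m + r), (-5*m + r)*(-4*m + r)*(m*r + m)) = 1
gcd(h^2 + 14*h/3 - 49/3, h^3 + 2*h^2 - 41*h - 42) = h + 7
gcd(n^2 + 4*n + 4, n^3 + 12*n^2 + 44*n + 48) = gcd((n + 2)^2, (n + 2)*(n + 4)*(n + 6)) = n + 2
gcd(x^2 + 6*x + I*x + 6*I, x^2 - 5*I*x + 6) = x + I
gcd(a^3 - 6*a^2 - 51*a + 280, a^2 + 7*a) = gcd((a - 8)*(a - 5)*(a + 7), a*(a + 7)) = a + 7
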